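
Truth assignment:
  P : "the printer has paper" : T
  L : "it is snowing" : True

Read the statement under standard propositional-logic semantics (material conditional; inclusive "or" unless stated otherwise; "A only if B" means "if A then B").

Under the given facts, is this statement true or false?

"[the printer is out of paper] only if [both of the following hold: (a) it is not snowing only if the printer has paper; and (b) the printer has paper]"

Values: P=T, L=T.
Parsed as ~P -> ((~L -> P) & P)

~P = ~T = F
~L = ~T = F
~L -> P = F -> T = T
(~L -> P) & P = T & T = T
~P -> ((~L -> P) & P) = F -> T = T

true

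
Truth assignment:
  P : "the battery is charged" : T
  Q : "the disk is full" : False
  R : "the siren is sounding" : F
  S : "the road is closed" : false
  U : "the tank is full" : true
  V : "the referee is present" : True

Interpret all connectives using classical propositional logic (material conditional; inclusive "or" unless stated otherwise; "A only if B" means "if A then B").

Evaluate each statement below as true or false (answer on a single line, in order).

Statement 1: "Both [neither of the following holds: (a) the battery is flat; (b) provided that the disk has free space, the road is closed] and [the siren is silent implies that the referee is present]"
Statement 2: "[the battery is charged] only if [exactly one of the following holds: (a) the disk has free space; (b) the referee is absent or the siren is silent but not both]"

Statement 1 T, Statement 2 F

Statement 1: In symbols: (¬P ↓ (¬Q → S)) ∧ (¬R → V)

¬P = ¬T = F
¬Q = ¬F = T
¬Q → S = T → F = F
¬P ↓ (¬Q → S) = F ↓ F = T
¬R = ¬F = T
¬R → V = T → T = T
(¬P ↓ (¬Q → S)) ∧ (¬R → V) = T ∧ T = T
So Statement 1 is true.

Statement 2: In symbols: P → (¬Q ⊕ (¬V ⊕ ¬R))

¬Q = ¬F = T
¬V = ¬T = F
¬R = ¬F = T
¬V ⊕ ¬R = F ⊕ T = T
¬Q ⊕ (¬V ⊕ ¬R) = T ⊕ T = F
P → (¬Q ⊕ (¬V ⊕ ¬R)) = T → F = F
So Statement 2 is false.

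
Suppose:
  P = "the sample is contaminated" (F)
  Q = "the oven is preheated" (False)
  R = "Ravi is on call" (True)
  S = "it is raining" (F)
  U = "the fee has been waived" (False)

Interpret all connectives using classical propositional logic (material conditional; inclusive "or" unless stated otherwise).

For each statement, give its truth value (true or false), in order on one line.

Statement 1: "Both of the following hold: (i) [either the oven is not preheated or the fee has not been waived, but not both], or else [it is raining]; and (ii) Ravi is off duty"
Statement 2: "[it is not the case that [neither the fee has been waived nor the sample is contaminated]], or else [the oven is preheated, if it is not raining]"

Statement 1: Parsed as ((¬Q ⊕ ¬U) ∨ S) ∧ ¬R

¬Q = ¬F = T
¬U = ¬F = T
¬Q ⊕ ¬U = T ⊕ T = F
(¬Q ⊕ ¬U) ∨ S = F ∨ F = F
¬R = ¬T = F
((¬Q ⊕ ¬U) ∨ S) ∧ ¬R = F ∧ F = F
Thus Statement 1 is false.

Statement 2: Parsed as ¬(U ↓ P) ∨ (¬S → Q)

U ↓ P = F ↓ F = T
¬(U ↓ P) = ¬T = F
¬S = ¬F = T
¬S → Q = T → F = F
¬(U ↓ P) ∨ (¬S → Q) = F ∨ F = F
So Statement 2 is false.

Statement 1 False, Statement 2 False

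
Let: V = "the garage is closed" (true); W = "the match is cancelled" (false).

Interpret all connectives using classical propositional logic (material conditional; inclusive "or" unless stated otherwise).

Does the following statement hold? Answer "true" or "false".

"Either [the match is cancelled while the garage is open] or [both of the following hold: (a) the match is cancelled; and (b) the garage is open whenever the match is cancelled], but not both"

False.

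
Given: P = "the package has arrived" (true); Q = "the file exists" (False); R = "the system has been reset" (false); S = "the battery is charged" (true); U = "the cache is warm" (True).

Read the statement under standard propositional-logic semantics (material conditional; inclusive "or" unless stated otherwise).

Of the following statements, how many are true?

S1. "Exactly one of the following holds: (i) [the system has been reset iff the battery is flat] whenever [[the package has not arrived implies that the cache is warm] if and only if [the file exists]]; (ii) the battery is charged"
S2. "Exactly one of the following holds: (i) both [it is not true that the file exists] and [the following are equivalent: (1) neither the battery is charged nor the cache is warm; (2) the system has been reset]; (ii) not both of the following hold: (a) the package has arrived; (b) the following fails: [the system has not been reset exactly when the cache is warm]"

0

S1: Formalization: (((not P -> U) iff Q) -> (R iff not S)) xor S

not P = not True = False
not P -> U = False -> True = True
(not P -> U) iff Q = True iff False = False
not S = not True = False
R iff not S = False iff False = True
((not P -> U) iff Q) -> (R iff not S) = False -> True = True
(((not P -> U) iff Q) -> (R iff not S)) xor S = True xor True = False
Hence S1 is false.

S2: This is (not Q and ((S nor U) iff R)) xor (P nand not (not R iff U)).

not Q = not False = True
S nor U = True nor True = False
(S nor U) iff R = False iff False = True
not Q and ((S nor U) iff R) = True and True = True
not R = not False = True
not R iff U = True iff True = True
not (not R iff U) = not True = False
P nand not (not R iff U) = True nand False = True
(not Q and ((S nor U) iff R)) xor (P nand not (not R iff U)) = True xor True = False
Hence S2 is false.

Count: 0.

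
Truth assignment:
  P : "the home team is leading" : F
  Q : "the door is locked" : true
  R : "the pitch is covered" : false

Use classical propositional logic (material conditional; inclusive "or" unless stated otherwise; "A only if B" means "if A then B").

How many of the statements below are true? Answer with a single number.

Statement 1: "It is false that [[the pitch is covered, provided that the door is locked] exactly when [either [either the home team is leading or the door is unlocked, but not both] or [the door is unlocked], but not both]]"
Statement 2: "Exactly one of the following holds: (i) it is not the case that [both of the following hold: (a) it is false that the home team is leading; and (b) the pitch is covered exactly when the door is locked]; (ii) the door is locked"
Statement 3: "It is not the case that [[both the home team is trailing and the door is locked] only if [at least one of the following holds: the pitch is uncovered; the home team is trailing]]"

Statement 1: This is ~((Q -> R) <-> ((P xor ~Q) xor ~Q)).

Q -> R = T -> F = F
~Q = ~T = F
P xor ~Q = F xor F = F
~Q = ~T = F
(P xor ~Q) xor ~Q = F xor F = F
(Q -> R) <-> ((P xor ~Q) xor ~Q) = F <-> F = T
~((Q -> R) <-> ((P xor ~Q) xor ~Q)) = ~T = F
Hence Statement 1 is false.

Statement 2: Formalization: ~(~P & (R <-> Q)) xor Q

~P = ~F = T
R <-> Q = F <-> T = F
~P & (R <-> Q) = T & F = F
~(~P & (R <-> Q)) = ~F = T
~(~P & (R <-> Q)) xor Q = T xor T = F
Hence Statement 2 is false.

Statement 3: Formalization: ~((~P & Q) -> (~R | ~P))

~P = ~F = T
~P & Q = T & T = T
~R = ~F = T
~P = ~F = T
~R | ~P = T | T = T
(~P & Q) -> (~R | ~P) = T -> T = T
~((~P & Q) -> (~R | ~P)) = ~T = F
Thus Statement 3 is false.

Count: 0.

0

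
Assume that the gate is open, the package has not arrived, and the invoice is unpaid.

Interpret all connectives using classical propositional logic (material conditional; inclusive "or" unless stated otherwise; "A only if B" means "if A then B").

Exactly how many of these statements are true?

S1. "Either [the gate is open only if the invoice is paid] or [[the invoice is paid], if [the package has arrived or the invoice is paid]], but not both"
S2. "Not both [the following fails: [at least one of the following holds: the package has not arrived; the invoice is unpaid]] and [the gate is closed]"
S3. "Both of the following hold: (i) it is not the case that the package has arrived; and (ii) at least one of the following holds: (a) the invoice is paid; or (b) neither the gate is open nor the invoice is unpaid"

2

Let L = "the gate is open" (T), P = "the invoice is paid" (F), U = "the package has arrived" (F).

S1: In symbols: (L → P) ⊕ ((U ∨ P) → P)

L → P = T → F = F
U ∨ P = F ∨ F = F
(U ∨ P) → P = F → F = T
(L → P) ⊕ ((U ∨ P) → P) = F ⊕ T = T
So S1 is true.

S2: This is ¬(¬U ∨ ¬P) ↑ ¬L.

¬U = ¬F = T
¬P = ¬F = T
¬U ∨ ¬P = T ∨ T = T
¬(¬U ∨ ¬P) = ¬T = F
¬L = ¬T = F
¬(¬U ∨ ¬P) ↑ ¬L = F ↑ F = T
So S2 is true.

S3: In symbols: ¬U ∧ (P ∨ (L ↓ ¬P))

¬U = ¬F = T
¬P = ¬F = T
L ↓ ¬P = T ↓ T = F
P ∨ (L ↓ ¬P) = F ∨ F = F
¬U ∧ (P ∨ (L ↓ ¬P)) = T ∧ F = F
Thus S3 is false.

True statements: 2 (S1, S2).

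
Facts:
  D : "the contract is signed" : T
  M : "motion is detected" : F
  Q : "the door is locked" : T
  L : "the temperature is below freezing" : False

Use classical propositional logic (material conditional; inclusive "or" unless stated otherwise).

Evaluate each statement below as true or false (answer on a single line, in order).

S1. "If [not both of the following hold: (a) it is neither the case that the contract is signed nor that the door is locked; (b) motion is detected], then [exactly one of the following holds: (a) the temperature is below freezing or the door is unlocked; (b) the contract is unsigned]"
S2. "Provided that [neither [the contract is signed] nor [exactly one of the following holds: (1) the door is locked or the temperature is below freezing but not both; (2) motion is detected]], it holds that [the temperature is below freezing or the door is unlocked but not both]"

S1: In symbols: ((D nor Q) nand M) -> ((L | ~Q) xor ~D)

D nor Q = T nor T = F
(D nor Q) nand M = F nand F = T
~Q = ~T = F
L | ~Q = F | F = F
~D = ~T = F
(L | ~Q) xor ~D = F xor F = F
((D nor Q) nand M) -> ((L | ~Q) xor ~D) = T -> F = F
So S1 is false.

S2: This is (D nor ((Q xor L) xor M)) -> (L xor ~Q).

Q xor L = T xor F = T
(Q xor L) xor M = T xor F = T
D nor ((Q xor L) xor M) = T nor T = F
~Q = ~T = F
L xor ~Q = F xor F = F
(D nor ((Q xor L) xor M)) -> (L xor ~Q) = F -> F = T
Hence S2 is true.

S1 F, S2 T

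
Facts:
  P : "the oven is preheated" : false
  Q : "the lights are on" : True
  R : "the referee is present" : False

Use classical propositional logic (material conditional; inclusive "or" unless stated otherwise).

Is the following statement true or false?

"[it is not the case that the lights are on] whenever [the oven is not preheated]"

false

In symbols: ~P -> ~Q

~P = ~F = T
~Q = ~T = F
~P -> ~Q = T -> F = F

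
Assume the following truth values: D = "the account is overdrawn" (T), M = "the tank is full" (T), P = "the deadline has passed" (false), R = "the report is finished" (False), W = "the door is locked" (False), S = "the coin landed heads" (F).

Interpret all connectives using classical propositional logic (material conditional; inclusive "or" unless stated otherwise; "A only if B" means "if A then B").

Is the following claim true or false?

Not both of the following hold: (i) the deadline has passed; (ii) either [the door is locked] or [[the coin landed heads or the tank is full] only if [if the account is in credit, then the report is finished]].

True.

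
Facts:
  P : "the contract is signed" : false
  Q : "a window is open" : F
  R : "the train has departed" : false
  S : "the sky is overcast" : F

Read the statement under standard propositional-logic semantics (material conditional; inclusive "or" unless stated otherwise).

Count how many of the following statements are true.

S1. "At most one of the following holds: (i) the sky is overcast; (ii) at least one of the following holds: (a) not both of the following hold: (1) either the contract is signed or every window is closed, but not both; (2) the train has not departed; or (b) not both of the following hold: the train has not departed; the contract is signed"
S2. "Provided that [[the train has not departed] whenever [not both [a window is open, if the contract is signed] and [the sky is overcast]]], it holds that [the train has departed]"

1

S1: This is S nand (((P xor not Q) nand not R) or (not R nand P)).

not Q = not False = True
P xor not Q = False xor True = True
not R = not False = True
(P xor not Q) nand not R = True nand True = False
not R = not False = True
not R nand P = True nand False = True
((P xor not Q) nand not R) or (not R nand P) = False or True = True
S nand (((P xor not Q) nand not R) or (not R nand P)) = False nand True = True
Hence S1 is true.

S2: This is (((P -> Q) nand S) -> not R) -> R.

P -> Q = False -> False = True
(P -> Q) nand S = True nand False = True
not R = not False = True
((P -> Q) nand S) -> not R = True -> True = True
(((P -> Q) nand S) -> not R) -> R = True -> False = False
So S2 is false.

Count: 1.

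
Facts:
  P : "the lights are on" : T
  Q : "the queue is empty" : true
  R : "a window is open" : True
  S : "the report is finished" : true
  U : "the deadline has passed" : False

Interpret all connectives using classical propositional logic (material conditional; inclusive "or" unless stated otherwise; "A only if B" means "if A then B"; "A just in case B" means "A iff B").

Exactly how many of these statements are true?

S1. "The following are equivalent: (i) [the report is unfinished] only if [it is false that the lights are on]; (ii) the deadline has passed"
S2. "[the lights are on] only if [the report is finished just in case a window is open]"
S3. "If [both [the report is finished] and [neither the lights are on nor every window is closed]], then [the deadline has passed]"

2

S1: Formalization: (¬S → ¬P) ↔ U

¬S = ¬T = F
¬P = ¬T = F
¬S → ¬P = F → F = T
(¬S → ¬P) ↔ U = T ↔ F = F
So S1 is false.

S2: Formalization: P → (S ↔ R)

S ↔ R = T ↔ T = T
P → (S ↔ R) = T → T = T
So S2 is true.

S3: Parsed as (S ∧ (P ↓ ¬R)) → U

¬R = ¬T = F
P ↓ ¬R = T ↓ F = F
S ∧ (P ↓ ¬R) = T ∧ F = F
(S ∧ (P ↓ ¬R)) → U = F → F = T
So S3 is true.

Count: 2.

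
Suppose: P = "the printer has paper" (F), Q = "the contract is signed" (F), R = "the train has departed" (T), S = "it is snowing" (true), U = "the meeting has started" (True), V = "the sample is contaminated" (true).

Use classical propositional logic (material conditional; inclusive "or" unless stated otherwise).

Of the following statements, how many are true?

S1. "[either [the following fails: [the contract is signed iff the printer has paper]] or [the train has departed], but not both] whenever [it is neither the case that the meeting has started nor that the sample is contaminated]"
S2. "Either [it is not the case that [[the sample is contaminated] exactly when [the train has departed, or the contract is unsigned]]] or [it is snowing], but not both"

S1: In symbols: (U nor V) -> (~(Q <-> P) xor R)

U nor V = T nor T = F
Q <-> P = F <-> F = T
~(Q <-> P) = ~T = F
~(Q <-> P) xor R = F xor T = T
(U nor V) -> (~(Q <-> P) xor R) = F -> T = T
So S1 is true.

S2: In symbols: ~(V <-> (R | ~Q)) xor S

~Q = ~F = T
R | ~Q = T | T = T
V <-> (R | ~Q) = T <-> T = T
~(V <-> (R | ~Q)) = ~T = F
~(V <-> (R | ~Q)) xor S = F xor T = T
Thus S2 is true.

2 of the 2 statements are true (S1, S2).

2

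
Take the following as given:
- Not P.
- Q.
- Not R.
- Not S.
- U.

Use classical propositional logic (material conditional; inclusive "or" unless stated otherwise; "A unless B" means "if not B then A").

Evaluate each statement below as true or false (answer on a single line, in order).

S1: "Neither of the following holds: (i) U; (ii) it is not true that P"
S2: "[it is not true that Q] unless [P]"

S1 false; S2 false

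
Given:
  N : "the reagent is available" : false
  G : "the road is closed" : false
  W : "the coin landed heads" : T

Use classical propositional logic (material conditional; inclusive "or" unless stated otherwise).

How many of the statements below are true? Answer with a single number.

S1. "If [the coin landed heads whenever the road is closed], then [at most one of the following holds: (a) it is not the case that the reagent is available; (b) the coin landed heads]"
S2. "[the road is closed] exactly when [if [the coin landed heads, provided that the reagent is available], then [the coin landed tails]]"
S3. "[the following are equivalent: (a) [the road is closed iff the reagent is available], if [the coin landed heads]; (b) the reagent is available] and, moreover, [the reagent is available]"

1

S1: In symbols: (G → W) → (¬N ↑ W)

G → W = F → T = T
¬N = ¬F = T
¬N ↑ W = T ↑ T = F
(G → W) → (¬N ↑ W) = T → F = F
Hence S1 is false.

S2: In symbols: G ↔ ((N → W) → ¬W)

N → W = F → T = T
¬W = ¬T = F
(N → W) → ¬W = T → F = F
G ↔ ((N → W) → ¬W) = F ↔ F = T
So S2 is true.

S3: This is ((W → (G ↔ N)) ↔ N) ∧ N.

G ↔ N = F ↔ F = T
W → (G ↔ N) = T → T = T
(W → (G ↔ N)) ↔ N = T ↔ F = F
((W → (G ↔ N)) ↔ N) ∧ N = F ∧ F = F
Thus S3 is false.

True statements: 1 (S2).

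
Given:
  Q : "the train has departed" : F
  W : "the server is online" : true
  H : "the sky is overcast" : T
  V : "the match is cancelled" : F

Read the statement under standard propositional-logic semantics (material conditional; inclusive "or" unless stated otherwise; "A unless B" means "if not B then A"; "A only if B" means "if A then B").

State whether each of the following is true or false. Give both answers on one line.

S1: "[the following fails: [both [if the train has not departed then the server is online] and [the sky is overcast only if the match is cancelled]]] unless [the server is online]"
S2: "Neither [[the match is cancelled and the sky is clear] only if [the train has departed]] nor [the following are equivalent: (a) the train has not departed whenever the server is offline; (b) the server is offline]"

S1: Formalization: ~((~Q -> W) & (H -> V)) | W

~Q = ~F = T
~Q -> W = T -> T = T
H -> V = T -> F = F
(~Q -> W) & (H -> V) = T & F = F
~((~Q -> W) & (H -> V)) = ~F = T
~((~Q -> W) & (H -> V)) | W = T | T = T
So S1 is true.

S2: This is ((V & ~H) -> Q) nor ((~W -> ~Q) <-> ~W).

~H = ~T = F
V & ~H = F & F = F
(V & ~H) -> Q = F -> F = T
~W = ~T = F
~Q = ~F = T
~W -> ~Q = F -> T = T
~W = ~T = F
(~W -> ~Q) <-> ~W = T <-> F = F
((V & ~H) -> Q) nor ((~W -> ~Q) <-> ~W) = T nor F = F
Thus S2 is false.

S1 T, S2 F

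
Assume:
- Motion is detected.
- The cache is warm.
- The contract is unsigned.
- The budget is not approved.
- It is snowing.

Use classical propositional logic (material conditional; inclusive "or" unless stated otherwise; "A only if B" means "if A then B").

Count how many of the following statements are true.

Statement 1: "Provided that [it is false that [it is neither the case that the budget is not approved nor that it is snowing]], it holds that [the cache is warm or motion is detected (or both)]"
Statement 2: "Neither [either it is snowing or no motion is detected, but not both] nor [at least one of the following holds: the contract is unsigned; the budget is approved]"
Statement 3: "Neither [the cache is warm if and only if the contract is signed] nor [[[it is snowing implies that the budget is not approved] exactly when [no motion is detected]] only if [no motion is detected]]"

1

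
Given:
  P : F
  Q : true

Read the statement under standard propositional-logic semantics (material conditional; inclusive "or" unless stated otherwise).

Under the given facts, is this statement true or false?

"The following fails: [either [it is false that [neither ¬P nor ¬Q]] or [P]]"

False.

Formalization: ¬(¬(¬P ↓ ¬Q) ∨ P)

¬P = ¬F = T
¬Q = ¬T = F
¬P ↓ ¬Q = T ↓ F = F
¬(¬P ↓ ¬Q) = ¬F = T
¬(¬P ↓ ¬Q) ∨ P = T ∨ F = T
¬(¬(¬P ↓ ¬Q) ∨ P) = ¬T = F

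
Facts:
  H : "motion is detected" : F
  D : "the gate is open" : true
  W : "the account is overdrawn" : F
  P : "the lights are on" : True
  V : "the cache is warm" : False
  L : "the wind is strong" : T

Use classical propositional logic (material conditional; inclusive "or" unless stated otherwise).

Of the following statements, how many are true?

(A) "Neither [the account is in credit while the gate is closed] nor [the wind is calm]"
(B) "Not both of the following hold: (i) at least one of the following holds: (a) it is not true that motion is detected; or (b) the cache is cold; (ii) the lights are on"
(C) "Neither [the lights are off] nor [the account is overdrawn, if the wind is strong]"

(A): Parsed as (~W & ~D) nor ~L

~W = ~F = T
~D = ~T = F
~W & ~D = T & F = F
~L = ~T = F
(~W & ~D) nor ~L = F nor F = T
Thus (A) is true.

(B): Formalization: (~H | ~V) nand P

~H = ~F = T
~V = ~F = T
~H | ~V = T | T = T
(~H | ~V) nand P = T nand T = F
Hence (B) is false.

(C): Formalization: ~P nor (L -> W)

~P = ~T = F
L -> W = T -> F = F
~P nor (L -> W) = F nor F = T
So (C) is true.

Count: 2.

2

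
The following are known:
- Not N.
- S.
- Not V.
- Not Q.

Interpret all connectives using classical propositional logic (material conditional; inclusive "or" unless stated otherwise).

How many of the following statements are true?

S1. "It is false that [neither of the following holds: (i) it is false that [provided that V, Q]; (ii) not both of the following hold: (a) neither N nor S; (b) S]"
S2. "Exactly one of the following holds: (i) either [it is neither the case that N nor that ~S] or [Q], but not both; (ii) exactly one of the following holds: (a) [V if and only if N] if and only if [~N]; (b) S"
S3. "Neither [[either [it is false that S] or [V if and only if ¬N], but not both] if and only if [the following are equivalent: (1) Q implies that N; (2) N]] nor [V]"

S1: In symbols: not (not (V -> Q) nor ((N nor S) nand S))

V -> Q = False -> False = True
not (V -> Q) = not True = False
N nor S = False nor True = False
(N nor S) nand S = False nand True = True
not (V -> Q) nor ((N nor S) nand S) = False nor True = False
not (not (V -> Q) nor ((N nor S) nand S)) = not False = True
So S1 is true.

S2: Parsed as ((N nor not S) xor Q) xor (((V iff N) iff not N) xor S)

not S = not True = False
N nor not S = False nor False = True
(N nor not S) xor Q = True xor False = True
V iff N = False iff False = True
not N = not False = True
(V iff N) iff not N = True iff True = True
((V iff N) iff not N) xor S = True xor True = False
((N nor not S) xor Q) xor (((V iff N) iff not N) xor S) = True xor False = True
Thus S2 is true.

S3: In symbols: ((not S xor (V iff not N)) iff ((Q -> N) iff N)) nor V

not S = not True = False
not N = not False = True
V iff not N = False iff True = False
not S xor (V iff not N) = False xor False = False
Q -> N = False -> False = True
(Q -> N) iff N = True iff False = False
(not S xor (V iff not N)) iff ((Q -> N) iff N) = False iff False = True
((not S xor (V iff not N)) iff ((Q -> N) iff N)) nor V = True nor False = False
Thus S3 is false.

2 of the 3 statements are true.

2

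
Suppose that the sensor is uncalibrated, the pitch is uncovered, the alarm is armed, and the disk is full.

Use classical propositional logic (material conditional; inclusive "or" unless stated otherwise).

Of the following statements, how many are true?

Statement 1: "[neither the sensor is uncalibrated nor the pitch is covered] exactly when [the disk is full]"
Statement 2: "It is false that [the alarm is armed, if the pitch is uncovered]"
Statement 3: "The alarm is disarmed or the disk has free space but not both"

Let D = "the sensor is calibrated" (False), L = "the pitch is covered" (False), M = "the disk is full" (True), N = "the alarm is armed" (True).

Statement 1: In symbols: (not D nor L) iff M

not D = not False = True
not D nor L = True nor False = False
(not D nor L) iff M = False iff True = False
Hence Statement 1 is false.

Statement 2: Formalization: not (not L -> N)

not L = not False = True
not L -> N = True -> True = True
not (not L -> N) = not True = False
Hence Statement 2 is false.

Statement 3: Parsed as not N xor not M

not N = not True = False
not M = not True = False
not N xor not M = False xor False = False
Thus Statement 3 is false.

Count: 0.

0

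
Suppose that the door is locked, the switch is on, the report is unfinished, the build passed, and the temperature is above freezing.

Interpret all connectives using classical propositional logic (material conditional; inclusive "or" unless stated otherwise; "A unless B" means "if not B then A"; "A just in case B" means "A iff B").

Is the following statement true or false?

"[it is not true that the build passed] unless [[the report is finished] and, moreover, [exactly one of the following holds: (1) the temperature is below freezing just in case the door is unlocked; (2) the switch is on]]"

False

Let H = "the build passed" (T), R = "the report is finished" (F), S = "the temperature is below freezing" (F), P = "the door is locked" (T), V = "the switch is on" (T).
In symbols: ~H | (R & ((S <-> ~P) xor V))

~H = ~T = F
~P = ~T = F
S <-> ~P = F <-> F = T
(S <-> ~P) xor V = T xor T = F
R & ((S <-> ~P) xor V) = F & F = F
~H | (R & ((S <-> ~P) xor V)) = F | F = F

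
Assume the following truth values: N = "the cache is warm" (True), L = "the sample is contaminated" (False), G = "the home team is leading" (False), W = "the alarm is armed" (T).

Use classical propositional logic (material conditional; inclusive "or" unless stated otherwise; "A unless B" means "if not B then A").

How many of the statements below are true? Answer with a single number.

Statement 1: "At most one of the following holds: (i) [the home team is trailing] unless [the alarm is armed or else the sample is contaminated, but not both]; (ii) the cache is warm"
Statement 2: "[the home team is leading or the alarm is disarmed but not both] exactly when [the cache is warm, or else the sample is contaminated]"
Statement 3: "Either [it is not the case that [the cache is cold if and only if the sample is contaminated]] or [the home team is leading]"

Statement 1: Parsed as (not G or (W xor L)) nand N

not G = not False = True
W xor L = True xor False = True
not G or (W xor L) = True or True = True
(not G or (W xor L)) nand N = True nand True = False
Hence Statement 1 is false.

Statement 2: Parsed as (G xor not W) iff (N or L)

not W = not True = False
G xor not W = False xor False = False
N or L = True or False = True
(G xor not W) iff (N or L) = False iff True = False
Thus Statement 2 is false.

Statement 3: Parsed as not (not N iff L) or G

not N = not True = False
not N iff L = False iff False = True
not (not N iff L) = not True = False
not (not N iff L) or G = False or False = False
Thus Statement 3 is false.

0 of the 3 statements are true (none).

0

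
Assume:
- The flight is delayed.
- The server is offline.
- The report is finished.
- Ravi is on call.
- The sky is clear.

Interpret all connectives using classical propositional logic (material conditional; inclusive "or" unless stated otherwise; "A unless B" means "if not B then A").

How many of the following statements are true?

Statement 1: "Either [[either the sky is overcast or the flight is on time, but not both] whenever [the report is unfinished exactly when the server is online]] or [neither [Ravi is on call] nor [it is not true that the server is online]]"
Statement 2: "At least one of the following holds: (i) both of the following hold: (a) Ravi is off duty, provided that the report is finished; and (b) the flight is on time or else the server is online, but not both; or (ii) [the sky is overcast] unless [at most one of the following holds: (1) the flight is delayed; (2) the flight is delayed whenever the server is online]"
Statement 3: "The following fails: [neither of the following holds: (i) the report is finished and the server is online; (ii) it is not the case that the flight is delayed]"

0

Let R = "the report is finished" (T), Q = "the server is online" (F), U = "the sky is overcast" (F), P = "the flight is delayed" (T), S = "Ravi is on call" (T).

Statement 1: Formalization: ((~R <-> Q) -> (U xor ~P)) | (S nor ~Q)

~R = ~T = F
~R <-> Q = F <-> F = T
~P = ~T = F
U xor ~P = F xor F = F
(~R <-> Q) -> (U xor ~P) = T -> F = F
~Q = ~F = T
S nor ~Q = T nor T = F
((~R <-> Q) -> (U xor ~P)) | (S nor ~Q) = F | F = F
Hence Statement 1 is false.

Statement 2: Formalization: ((R -> ~S) & (~P xor Q)) | (U | (P nand (Q -> P)))

~S = ~T = F
R -> ~S = T -> F = F
~P = ~T = F
~P xor Q = F xor F = F
(R -> ~S) & (~P xor Q) = F & F = F
Q -> P = F -> T = T
P nand (Q -> P) = T nand T = F
U | (P nand (Q -> P)) = F | F = F
((R -> ~S) & (~P xor Q)) | (U | (P nand (Q -> P))) = F | F = F
Hence Statement 2 is false.

Statement 3: This is ~((R & Q) nor ~P).

R & Q = T & F = F
~P = ~T = F
(R & Q) nor ~P = F nor F = T
~((R & Q) nor ~P) = ~T = F
So Statement 3 is false.

0 of the 3 statements are true (none).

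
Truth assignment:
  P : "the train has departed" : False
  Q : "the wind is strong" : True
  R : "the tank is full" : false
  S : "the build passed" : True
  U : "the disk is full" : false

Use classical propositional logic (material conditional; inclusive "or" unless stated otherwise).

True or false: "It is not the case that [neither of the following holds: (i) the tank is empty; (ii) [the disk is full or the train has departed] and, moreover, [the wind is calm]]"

The statement is true.

This is not (not R nor ((U or P) and not Q)).

not R = not False = True
U or P = False or False = False
not Q = not True = False
(U or P) and not Q = False and False = False
not R nor ((U or P) and not Q) = True nor False = False
not (not R nor ((U or P) and not Q)) = not False = True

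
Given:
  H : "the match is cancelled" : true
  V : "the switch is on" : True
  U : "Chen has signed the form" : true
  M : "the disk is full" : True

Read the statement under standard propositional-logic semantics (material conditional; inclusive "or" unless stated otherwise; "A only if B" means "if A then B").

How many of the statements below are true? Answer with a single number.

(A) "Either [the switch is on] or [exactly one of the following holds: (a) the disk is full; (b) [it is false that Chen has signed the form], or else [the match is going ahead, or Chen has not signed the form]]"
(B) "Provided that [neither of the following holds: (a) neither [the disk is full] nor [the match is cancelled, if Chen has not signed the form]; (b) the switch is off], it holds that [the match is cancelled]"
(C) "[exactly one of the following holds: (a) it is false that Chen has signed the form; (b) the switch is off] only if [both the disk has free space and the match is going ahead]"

3

(A): Parsed as V | (M xor (~U | (~H | ~U)))

~U = ~T = F
~H = ~T = F
~U = ~T = F
~H | ~U = F | F = F
~U | (~H | ~U) = F | F = F
M xor (~U | (~H | ~U)) = T xor F = T
V | (M xor (~U | (~H | ~U))) = T | T = T
Hence (A) is true.

(B): Formalization: ((M nor (~U -> H)) nor ~V) -> H

~U = ~T = F
~U -> H = F -> T = T
M nor (~U -> H) = T nor T = F
~V = ~T = F
(M nor (~U -> H)) nor ~V = F nor F = T
((M nor (~U -> H)) nor ~V) -> H = T -> T = T
Thus (B) is true.

(C): This is (~U xor ~V) -> (~M & ~H).

~U = ~T = F
~V = ~T = F
~U xor ~V = F xor F = F
~M = ~T = F
~H = ~T = F
~M & ~H = F & F = F
(~U xor ~V) -> (~M & ~H) = F -> F = T
Thus (C) is true.

True statements: 3 ((A), (B), (C)).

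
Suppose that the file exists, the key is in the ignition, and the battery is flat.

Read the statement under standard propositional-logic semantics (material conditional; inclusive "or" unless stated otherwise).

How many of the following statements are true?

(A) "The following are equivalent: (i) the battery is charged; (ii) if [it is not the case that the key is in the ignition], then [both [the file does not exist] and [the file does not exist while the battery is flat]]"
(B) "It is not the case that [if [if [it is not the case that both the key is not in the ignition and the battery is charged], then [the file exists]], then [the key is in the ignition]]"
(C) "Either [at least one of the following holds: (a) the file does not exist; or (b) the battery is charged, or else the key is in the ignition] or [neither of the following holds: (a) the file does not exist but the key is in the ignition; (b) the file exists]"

Let V = "the battery is charged" (F), W = "the key is in the ignition" (T), H = "the file exists" (T).

(A): In symbols: V ↔ (¬W → (¬H ∧ (¬H ∧ ¬V)))

¬W = ¬T = F
¬H = ¬T = F
¬H = ¬T = F
¬V = ¬F = T
¬H ∧ ¬V = F ∧ T = F
¬H ∧ (¬H ∧ ¬V) = F ∧ F = F
¬W → (¬H ∧ (¬H ∧ ¬V)) = F → F = T
V ↔ (¬W → (¬H ∧ (¬H ∧ ¬V))) = F ↔ T = F
So (A) is false.

(B): Parsed as ¬(((¬W ↑ V) → H) → W)

¬W = ¬T = F
¬W ↑ V = F ↑ F = T
(¬W ↑ V) → H = T → T = T
((¬W ↑ V) → H) → W = T → T = T
¬(((¬W ↑ V) → H) → W) = ¬T = F
Thus (B) is false.

(C): In symbols: (¬H ∨ (V ∨ W)) ∨ ((¬H ∧ W) ↓ H)

¬H = ¬T = F
V ∨ W = F ∨ T = T
¬H ∨ (V ∨ W) = F ∨ T = T
¬H = ¬T = F
¬H ∧ W = F ∧ T = F
(¬H ∧ W) ↓ H = F ↓ T = F
(¬H ∨ (V ∨ W)) ∨ ((¬H ∧ W) ↓ H) = T ∨ F = T
Hence (C) is true.

1 of the 3 statements is true ((C)).

1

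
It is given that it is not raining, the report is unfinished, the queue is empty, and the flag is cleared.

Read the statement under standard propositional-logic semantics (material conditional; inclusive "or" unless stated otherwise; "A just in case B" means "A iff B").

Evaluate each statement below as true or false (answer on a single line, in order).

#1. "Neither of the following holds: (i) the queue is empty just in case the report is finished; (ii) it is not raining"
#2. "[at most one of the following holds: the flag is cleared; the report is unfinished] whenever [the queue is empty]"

#1 False, #2 False

Let G = "the queue is empty" (T), D = "the report is finished" (F), H = "it is raining" (F), Q = "the flag is set" (F).

#1: Formalization: (G <-> D) nor ~H

G <-> D = T <-> F = F
~H = ~F = T
(G <-> D) nor ~H = F nor T = F
So #1 is false.

#2: Parsed as G -> (~Q nand ~D)

~Q = ~F = T
~D = ~F = T
~Q nand ~D = T nand T = F
G -> (~Q nand ~D) = T -> F = F
Hence #2 is false.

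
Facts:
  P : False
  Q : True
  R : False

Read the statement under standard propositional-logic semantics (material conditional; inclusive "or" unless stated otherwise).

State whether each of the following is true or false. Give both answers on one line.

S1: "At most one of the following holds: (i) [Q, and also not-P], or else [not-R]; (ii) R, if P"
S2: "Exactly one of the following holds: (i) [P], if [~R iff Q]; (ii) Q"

S1: Formalization: ((Q ∧ ¬P) ∨ ¬R) ↑ (P → R)

¬P = ¬F = T
Q ∧ ¬P = T ∧ T = T
¬R = ¬F = T
(Q ∧ ¬P) ∨ ¬R = T ∨ T = T
P → R = F → F = T
((Q ∧ ¬P) ∨ ¬R) ↑ (P → R) = T ↑ T = F
So S1 is false.

S2: In symbols: ((¬R ↔ Q) → P) ⊕ Q

¬R = ¬F = T
¬R ↔ Q = T ↔ T = T
(¬R ↔ Q) → P = T → F = F
((¬R ↔ Q) → P) ⊕ Q = F ⊕ T = T
Hence S2 is true.

S1 false, S2 true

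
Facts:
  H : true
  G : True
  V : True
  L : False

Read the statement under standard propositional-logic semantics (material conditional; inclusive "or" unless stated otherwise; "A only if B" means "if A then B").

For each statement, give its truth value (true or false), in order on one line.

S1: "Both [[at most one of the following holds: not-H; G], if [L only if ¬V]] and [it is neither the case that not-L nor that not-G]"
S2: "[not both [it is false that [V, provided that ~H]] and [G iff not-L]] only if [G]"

S1: In symbols: ((L -> not V) -> (not H nand G)) and (not L nor not G)

not V = not True = False
L -> not V = False -> False = True
not H = not True = False
not H nand G = False nand True = True
(L -> not V) -> (not H nand G) = True -> True = True
not L = not False = True
not G = not True = False
not L nor not G = True nor False = False
((L -> not V) -> (not H nand G)) and (not L nor not G) = True and False = False
So S1 is false.

S2: Formalization: (not (not H -> V) nand (G iff not L)) -> G

not H = not True = False
not H -> V = False -> True = True
not (not H -> V) = not True = False
not L = not False = True
G iff not L = True iff True = True
not (not H -> V) nand (G iff not L) = False nand True = True
(not (not H -> V) nand (G iff not L)) -> G = True -> True = True
Hence S2 is true.

S1 F, S2 T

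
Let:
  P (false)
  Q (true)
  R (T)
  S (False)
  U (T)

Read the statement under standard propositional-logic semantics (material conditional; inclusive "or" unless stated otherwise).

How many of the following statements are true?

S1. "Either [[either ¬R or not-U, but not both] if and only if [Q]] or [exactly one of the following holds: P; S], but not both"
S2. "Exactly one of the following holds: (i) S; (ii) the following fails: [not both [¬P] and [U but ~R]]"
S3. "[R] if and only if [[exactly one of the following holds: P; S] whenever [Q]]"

0

S1: Formalization: ((not R xor not U) iff Q) xor (P xor S)

not R = not True = False
not U = not True = False
not R xor not U = False xor False = False
(not R xor not U) iff Q = False iff True = False
P xor S = False xor False = False
((not R xor not U) iff Q) xor (P xor S) = False xor False = False
Thus S1 is false.

S2: Formalization: S xor not (not P nand (U and not R))

not P = not False = True
not R = not True = False
U and not R = True and False = False
not P nand (U and not R) = True nand False = True
not (not P nand (U and not R)) = not True = False
S xor not (not P nand (U and not R)) = False xor False = False
Hence S2 is false.

S3: In symbols: R iff (Q -> (P xor S))

P xor S = False xor False = False
Q -> (P xor S) = True -> False = False
R iff (Q -> (P xor S)) = True iff False = False
So S3 is false.

Count: 0.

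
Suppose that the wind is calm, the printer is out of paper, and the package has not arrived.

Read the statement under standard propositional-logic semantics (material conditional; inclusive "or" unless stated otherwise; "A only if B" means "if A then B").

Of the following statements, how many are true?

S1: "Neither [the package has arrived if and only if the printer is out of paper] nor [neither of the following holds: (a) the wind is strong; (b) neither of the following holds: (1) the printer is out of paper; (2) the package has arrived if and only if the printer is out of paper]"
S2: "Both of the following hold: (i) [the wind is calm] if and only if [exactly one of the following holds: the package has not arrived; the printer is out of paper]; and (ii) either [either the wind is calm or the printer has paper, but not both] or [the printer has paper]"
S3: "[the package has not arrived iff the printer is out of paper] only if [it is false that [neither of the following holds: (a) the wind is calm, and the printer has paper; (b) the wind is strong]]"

0

Let K = "the package has arrived" (F), Q = "the printer has paper" (F), L = "the wind is strong" (F).

S1: In symbols: (K <-> ~Q) nor (L nor (~Q nor (K <-> ~Q)))

~Q = ~F = T
K <-> ~Q = F <-> T = F
~Q = ~F = T
~Q = ~F = T
K <-> ~Q = F <-> T = F
~Q nor (K <-> ~Q) = T nor F = F
L nor (~Q nor (K <-> ~Q)) = F nor F = T
(K <-> ~Q) nor (L nor (~Q nor (K <-> ~Q))) = F nor T = F
Thus S1 is false.

S2: In symbols: (~L <-> (~K xor ~Q)) & ((~L xor Q) | Q)

~L = ~F = T
~K = ~F = T
~Q = ~F = T
~K xor ~Q = T xor T = F
~L <-> (~K xor ~Q) = T <-> F = F
~L = ~F = T
~L xor Q = T xor F = T
(~L xor Q) | Q = T | F = T
(~L <-> (~K xor ~Q)) & ((~L xor Q) | Q) = F & T = F
Hence S2 is false.

S3: In symbols: (~K <-> ~Q) -> ~((~L & Q) nor L)

~K = ~F = T
~Q = ~F = T
~K <-> ~Q = T <-> T = T
~L = ~F = T
~L & Q = T & F = F
(~L & Q) nor L = F nor F = T
~((~L & Q) nor L) = ~T = F
(~K <-> ~Q) -> ~((~L & Q) nor L) = T -> F = F
Hence S3 is false.

0 of the 3 statements are true (none).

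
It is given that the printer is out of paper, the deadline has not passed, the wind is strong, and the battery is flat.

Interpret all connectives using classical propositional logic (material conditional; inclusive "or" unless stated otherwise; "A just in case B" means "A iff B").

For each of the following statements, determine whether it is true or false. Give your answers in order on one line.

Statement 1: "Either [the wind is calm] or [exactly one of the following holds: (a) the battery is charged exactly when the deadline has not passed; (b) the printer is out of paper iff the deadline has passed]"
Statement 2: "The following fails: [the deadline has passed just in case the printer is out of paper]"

Let R = "the wind is strong" (T), S = "the battery is charged" (F), Q = "the deadline has passed" (F), P = "the printer has paper" (F).

Statement 1: Parsed as ¬R ∨ ((S ↔ ¬Q) ⊕ (¬P ↔ Q))

¬R = ¬T = F
¬Q = ¬F = T
S ↔ ¬Q = F ↔ T = F
¬P = ¬F = T
¬P ↔ Q = T ↔ F = F
(S ↔ ¬Q) ⊕ (¬P ↔ Q) = F ⊕ F = F
¬R ∨ ((S ↔ ¬Q) ⊕ (¬P ↔ Q)) = F ∨ F = F
Hence Statement 1 is false.

Statement 2: Parsed as ¬(Q ↔ ¬P)

¬P = ¬F = T
Q ↔ ¬P = F ↔ T = F
¬(Q ↔ ¬P) = ¬F = T
Thus Statement 2 is true.

Statement 1 false, Statement 2 true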